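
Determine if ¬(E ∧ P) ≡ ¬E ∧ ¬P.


Expression 1: ¬(E ∧ P)
Expression 2: ¬E ∧ ¬P
Truth table (E P | Expr1 Expr2):
  T T |   F     F
  T F |   T     F   ← differ
  F T |   T     F   ← differ
  F F |   T     T
Counterexample: E=T, P=F gives Expr1 = T but Expr2 = F, so the expressions are NOT logically equivalent.

No


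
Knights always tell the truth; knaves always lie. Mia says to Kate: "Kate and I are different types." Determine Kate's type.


Mia says: "Kate and I are different types."
Case 1: Mia is a Knight (truth-teller)
  Statement is true → they ARE different → Kate is a Knave
Case 2: Mia is a Knave (liar)
  Statement is false → they are NOT different → Kate is a Knave
In both cases, Kate is a Knave.

Knave


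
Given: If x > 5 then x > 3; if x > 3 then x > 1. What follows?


Hypothetical syllogism: P → Q, Q → R ⊢ P → R
Premise 1: x > 5 → x > 3
Premise 2: x > 3 → x > 1
Chain the implications: the middle term (x > 3) links the two.
Conclusion: If x > 5, then x > 1.

If x > 5, then x > 1.


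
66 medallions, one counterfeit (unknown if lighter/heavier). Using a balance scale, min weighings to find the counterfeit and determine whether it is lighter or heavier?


Let n = 66. 132 possibilities (n medallions × lighter/heavier); each weighing has 3 outcomes.
Bound for k weighings: say the first weighing puts j medallions on each pan. If it tips, the 2j weighed medallions remain suspects (each with a known direction) and k-1 weighings give 3^(k-1) outcomes; 3^(k-1) is odd, so 2j ≤ 3^(k-1) - 1. If it balances, the n - 2j unweighed medallions remain with direction unknown: 2(n - 2j) ≤ 3^(k-1) - 1 by the same parity argument. Adding, n ≤ (3^(k-1) - 1) + (3^(k-1) - 1)/2 = (3^k - 3)/2, and the classical three-group strategy achieves this (3 medallions in 2 weighings, 12 in 3, 39 in 4, 120 in 5).
So we need the smallest k with (3^k - 3)/2 ≥ 66.
k = 4: (3^4 - 3)/2 = 39 < 66 ✗
k = 5: (3^5 - 3)/2 = 120 ≥ 66 ✓

5


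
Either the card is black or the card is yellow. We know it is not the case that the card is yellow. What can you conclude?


Disjunctive syllogism: P ∨ Q, ¬P ⊢ Q
Disjunction: the card is black ∨ the card is yellow
We know it is not the case that the card is yellow.
By disjunctive syllogism, the other disjunct must be true.

The card is black


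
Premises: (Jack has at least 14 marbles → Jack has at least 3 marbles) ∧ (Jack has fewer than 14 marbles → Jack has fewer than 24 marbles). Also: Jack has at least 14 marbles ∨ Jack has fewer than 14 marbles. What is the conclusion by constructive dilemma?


Constructive dilemma: (P → Q) ∧ (R → S), P ∨ R ⊢ Q ∨ S
Premise 1: Jack has at least 14 marbles → Jack has at least 3 marbles
Premise 2: Jack has fewer than 14 marbles → Jack has fewer than 24 marbles
Premise 3: Jack has at least 14 marbles ∨ Jack has fewer than 14 marbles
Case 1: Assuming Jack has at least 14 marbles, then by Premise 1, Jack has at least 3 marbles.
Case 2: Assuming Jack has fewer than 14 marbles, then by Premise 2, Jack has fewer than 24 marbles.
Since one of Jack has at least 14 marbles or Jack has fewer than 14 marbles must hold, we get Jack has at least 3 marbles or Jack has fewer than 24 marbles.

Jack has at least 3 marbles or Jack has fewer than 24 marbles.


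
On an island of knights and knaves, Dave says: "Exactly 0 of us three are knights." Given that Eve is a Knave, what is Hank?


Dave claims exactly 0 knights among Dave, Eve, Hank.
Given: Eve is a Knave.

Case 1: Dave is a Knight (tells truth)
  Then exactly 0 of the three are knights.
  Counting Dave, Eve: 1 knight(s) so far. Need -1 more → impossible.
Case 2: Dave is a Knave (lies)
  Then the count is NOT 0.
  If Hank = Knave, count = 0 = 0 → claim would be true, contradicts lie.
  If Hank = Knight, count = 1 ≠ 0 → lie confirmed ✓

Hank is a Knight.

Knight


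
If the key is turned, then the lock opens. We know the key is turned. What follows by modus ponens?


Modus ponens: P → Q, P ⊢ Q
P: the key is turned
Q: the lock opens
We have P → Q and P is true.
By modus ponens, Q must be true.

The lock opens


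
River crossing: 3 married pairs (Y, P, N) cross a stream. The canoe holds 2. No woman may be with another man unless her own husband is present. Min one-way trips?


Label couples Y, P, N (H = husband, W = wife).
Counting alone: 6 people, the canoe carries 2 and someone must bring it back, so each round trip nets at most +1 on the far side until the last crossing → at least 9 trips. The jealousy constraint makes 9 impossible; the shortest valid schedule has 11:
1. WY+WP →  (far: WY,WP; near: HY,HP,HN,WN)
2. WY ←       (far: WP; near: HY,HP,HN,WY,WN)
3. WY+WN →  (far: WY,WP,WN; near: HY,HP,HN)
4. WY ←       (far: WP,WN; near: HY,HP,HN,WY)
5. HP+HN →  (far: HP,WP,HN,WN; near: HY,WY)
6. HP+WP ←  (far: HN,WN; near: HY,WY,HP,WP)
7. HY+HP →  (far: HY,HP,HN,WN; near: WY,WP)
8. WN ←       (far: HY,HP,HN; near: WY,WP,WN)
9. WY+WP →  (far: HY,WY,HP,WP,HN; near: WN)
10. HN ←      (far: HY,WY,HP,WP; near: HN,WN)
11. HN+WN → (far: all six; near: empty)
In every state each wife is either with her husband or with no other man.
Minimum trips = 11

11


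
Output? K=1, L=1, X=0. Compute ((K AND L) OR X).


K AND L = 1&1 = 1
1 OR 0 = 1

1


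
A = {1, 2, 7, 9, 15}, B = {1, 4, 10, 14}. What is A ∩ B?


A = {1, 2, 7, 9, 15}
B = {1, 4, 10, 14}
Operation: intersection
Elements in both: 1

{1}


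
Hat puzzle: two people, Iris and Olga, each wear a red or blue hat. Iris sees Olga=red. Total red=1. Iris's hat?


Total red = 1, Olga = red
Red accounted for: 1
Remaining for Iris: 0
Iris's hat is blue.

blue


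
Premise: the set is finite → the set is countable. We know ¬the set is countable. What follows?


Modus tollens: P → Q, ¬Q ⊢ ¬P
P: the set is finite
Q: the set is countable
We have P → Q and Q is false.
By modus tollens, P must be false.

It is not the case that the set is finite


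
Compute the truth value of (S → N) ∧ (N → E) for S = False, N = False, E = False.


S = False, N = False, E = False
Step 1: S → N is false only when S=True and N=False. Result: True
Step 2: N → E is false only when N=True and E=False. Result: True
Step 3: True ∧ True = True

True


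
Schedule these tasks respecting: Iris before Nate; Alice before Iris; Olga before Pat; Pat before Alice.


Constraints: Iris before Nate; Alice before Iris; Olga before Pat; Pat before Alice
Method: repeatedly schedule the remaining task that has no remaining task required before it.
  Step 1: remaining {Alice, Iris, Pat, Nate, Olga}; every task except Olga still has a predecessor pending → schedule Olga.
  Step 2: remaining {Alice, Iris, Pat, Nate}; every task except Pat still has a predecessor pending → schedule Pat.
  Step 3: remaining {Alice, Iris, Nate}; every task except Alice still has a predecessor pending → schedule Alice.
  Step 4: remaining {Iris, Nate}; every task except Iris still has a predecessor pending → schedule Iris.
  Step 5: only Nate remains → schedule Nate.
Resulting order:

Olga → Pat → Alice → Iris → Nate


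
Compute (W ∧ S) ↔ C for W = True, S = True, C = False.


W = True, S = True, C = False
Step 1: W ∧ S = True AND True = True
Step 2: (True) ↔ C: true when both sides have same truth value.
Result: True ↔ False = False

False


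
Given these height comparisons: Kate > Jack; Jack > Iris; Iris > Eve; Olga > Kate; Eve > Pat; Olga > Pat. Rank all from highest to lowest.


Constraints: Kate > Jack; Jack > Iris; Iris > Eve; Olga > Kate; Eve > Pat; Olga > Pat
Method: at each step, the next-highest is the one remaining person who never appears on the smaller side of a constraint between remaining people.
  Step 1: remaining {Iris, Kate, Olga, Eve, Pat, Jack}; on the smaller side: {Iris, Kate, Eve, Pat, Jack} → Olga is next (Olga > Kate; Olga > Pat).
  Step 2: remaining {Iris, Kate, Eve, Pat, Jack}; on the smaller side: {Iris, Eve, Pat, Jack} → Kate is next (Kate > Jack).
  Step 3: remaining {Iris, Eve, Pat, Jack}; on the smaller side: {Iris, Eve, Pat} → Jack is next (Jack > Iris).
  Step 4: remaining {Iris, Eve, Pat}; on the smaller side: {Eve, Pat} → Iris is next (Iris > Eve).
  Step 5: remaining {Eve, Pat}; on the smaller side: {Pat} → Eve is next (Eve > Pat).
  Step 6: only Pat remains → lowest.
Final ranking (highest to lowest):

Olga > Kate > Jack > Iris > Eve > Pat


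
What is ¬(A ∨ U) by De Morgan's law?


De Morgan's law: ¬(P ∨ Q) ≡ ¬P ∧ ¬Q
¬(A ∨ U) = ¬A ∧ ¬U

¬A ∧ ¬U


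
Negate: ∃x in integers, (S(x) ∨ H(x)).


Original: ∃x (S(x) ∨ H(x))
Rule: ¬∀→∃, ¬∃→∀, negate predicate.
Negation: ∀x (¬S(x) ∧ ¬H(x))

∀x (¬S(x) ∧ ¬H(x))


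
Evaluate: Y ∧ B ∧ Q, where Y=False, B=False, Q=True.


Y = False, B = False, Q = True
Expression: Y ∧ B ∧ Q
Step 1: Y ∧ B = False AND False = False
Step 2: (False) ∧ Q = False AND True = False

False


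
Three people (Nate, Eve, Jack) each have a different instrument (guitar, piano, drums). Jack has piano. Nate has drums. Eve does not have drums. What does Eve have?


From clues:
  Jack → piano
  Nate → drums
By elimination, Eve gets the remaining.

guitar


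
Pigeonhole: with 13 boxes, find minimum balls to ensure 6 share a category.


Pigeonhole: to guarantee k in one of n categories, need (k-1)×n + 1.
k = 6, n = 13
Minimum = (6-1) × 13 + 1 = 5 × 13 + 1

66


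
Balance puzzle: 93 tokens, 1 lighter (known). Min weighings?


Each weighing has 3 outcomes (left heavy / balance / right heavy), so k weighings distinguish at most 3^k cases; splitting into three near-equal groups achieves this.
Need 3^k ≥ 93: 3^4 = 81 < 93 ≤ 3^5 = 243
k = ⌈log₃(93)⌉ = 5

5


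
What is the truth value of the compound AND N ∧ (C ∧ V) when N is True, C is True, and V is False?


N = True, C = True, V = False
Step 1: C ∧ V = True AND False = False
Step 2: N ∧ False = True AND False = False
AND is true only when ALL operands are true.

False


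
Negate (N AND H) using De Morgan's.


De Morgan's law: ¬(P ∧ Q) ≡ ¬P ∨ ¬Q
¬(N ∧ H) = ¬N ∨ ¬H

¬N ∨ ¬H


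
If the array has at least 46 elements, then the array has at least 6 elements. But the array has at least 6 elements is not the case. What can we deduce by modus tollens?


Modus tollens: P → Q, ¬Q ⊢ ¬P
P: the array has at least 46 elements
Q: the array has at least 6 elements
We have P → Q and Q is false.
By modus tollens, P must be false.

It is not the case that the array has at least 46 elements


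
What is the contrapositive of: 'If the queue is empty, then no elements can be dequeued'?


Original: If the queue is empty, then no elements can be dequeued
Contrapositive: If ¬Q, then ¬P
Negate Q: not (no elements can be dequeued)
Negate P: not (the queue is empty)

If not (no elements can be dequeued), then not (the queue is empty).


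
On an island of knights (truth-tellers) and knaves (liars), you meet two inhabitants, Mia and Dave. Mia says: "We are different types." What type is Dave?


Mia says: "We are different types."
Case 1: Mia is a Knight (truth-teller)
  Statement is true → they ARE different → Dave is a Knave
Case 2: Mia is a Knave (liar)
  Statement is false → they are NOT different → Dave is a Knave
In both cases, Dave is a Knave.

Knave


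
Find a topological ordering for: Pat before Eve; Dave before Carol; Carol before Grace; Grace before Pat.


Constraints: Pat before Eve; Dave before Carol; Carol before Grace; Grace before Pat
Method: repeatedly schedule the remaining task that has no remaining task required before it.
  Step 1: remaining {Dave, Carol, Grace, Eve, Pat}; every task except Dave still has a predecessor pending → schedule Dave.
  Step 2: remaining {Carol, Grace, Eve, Pat}; every task except Carol still has a predecessor pending → schedule Carol.
  Step 3: remaining {Grace, Eve, Pat}; every task except Grace still has a predecessor pending → schedule Grace.
  Step 4: remaining {Eve, Pat}; every task except Pat still has a predecessor pending → schedule Pat.
  Step 5: only Eve remains → schedule Eve.
Resulting order:

Dave → Carol → Grace → Pat → Eve


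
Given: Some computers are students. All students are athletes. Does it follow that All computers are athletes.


Premise 1: Some computers are students.
Premise 2: All students are athletes.
Conclusion: All computers are athletes.
Fallacy: illicit minor. The minor term (computers) is distributed in the conclusion ('All computers ...') but undistributed in its premise ('Some computers are students' doesn't cover all computers).
Only 'Some computers are athletes' follows, not 'All'.

Invalid


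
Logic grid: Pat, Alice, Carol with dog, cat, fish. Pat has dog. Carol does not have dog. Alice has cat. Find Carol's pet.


From clues:
  Pat → dog
  Alice → cat
By elimination, Carol gets the remaining.

fish


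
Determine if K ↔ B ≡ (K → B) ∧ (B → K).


Expression 1: K ↔ B
Expression 2: (K → B) ∧ (B → K)
Truth table (K B | Expr1 Expr2):
  T T |   T     T
  T F |   F     F
  F T |   F     F
  F F |   T     T
All 4 rows agree, so the expressions are logically equivalent.

Yes


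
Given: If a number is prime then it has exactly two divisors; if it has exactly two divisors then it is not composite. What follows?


Hypothetical syllogism: P → Q, Q → R ⊢ P → R
Premise 1: a number is prime → it has exactly two divisors
Premise 2: it has exactly two divisors → it is not composite
Chain the implications: the middle term (it has exactly two divisors) links the two.
Conclusion: If a number is prime, then it is not composite.

If a number is prime, then it is not composite.


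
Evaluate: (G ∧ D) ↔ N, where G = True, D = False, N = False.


G = True, D = False, N = False
Step 1: G ∧ D = True AND False = False
Step 2: (False) ↔ N: true when both sides have same truth value.
Result: False ↔ False = True

True


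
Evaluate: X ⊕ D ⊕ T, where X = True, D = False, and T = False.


X = True, D = False, T = False
Step 1: X ⊕ D = True XOR False = True
Step 2: True ⊕ T = True XOR False = True
XOR is true when an odd number of operands are true.

True


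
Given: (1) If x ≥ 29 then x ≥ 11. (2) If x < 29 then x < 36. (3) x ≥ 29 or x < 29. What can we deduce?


Constructive dilemma: (P → Q) ∧ (R → S), P ∨ R ⊢ Q ∨ S
Premise 1: x ≥ 29 → x ≥ 11
Premise 2: x < 29 → x < 36
Premise 3: x ≥ 29 ∨ x < 29
Case 1: Assuming x ≥ 29, then by Premise 1, x ≥ 11.
Case 2: Assuming x < 29, then by Premise 2, x < 36.
Since one of x ≥ 29 or x < 29 must hold, we get x ≥ 11 or x < 36.

x ≥ 11 or x < 36.


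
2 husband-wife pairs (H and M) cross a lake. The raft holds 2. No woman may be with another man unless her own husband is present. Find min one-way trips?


Label couples H and M.
1. WH+WM → (far: WH,WM; near: HH,HM)
2. WH ←   (far: WM; near: HH,HM,WH)
3. HH+HM → (far: HH,HM,WM; near: WH)
4. HH ←   (far: HM,WM; near: HH,WH)  — HH returns, since WH is alone on near bank
5. HH+WH → (far: all four; near: empty)
Every state respects the constraint.
Minimum trips = 5

5


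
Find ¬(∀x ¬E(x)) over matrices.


Original: ∀x ¬E(x)
Rule: ¬∀→∃, ¬∃→∀, negate predicate.
Negation: ∃x E(x)

∃x E(x)


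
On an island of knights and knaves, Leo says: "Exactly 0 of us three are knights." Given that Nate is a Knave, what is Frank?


Leo claims exactly 0 knights among Leo, Nate, Frank.
Given: Nate is a Knave.

Case 1: Leo is a Knight (tells truth)
  Then exactly 0 of the three are knights.
  Counting Leo, Nate: 1 knight(s) so far. Need -1 more → impossible.
Case 2: Leo is a Knave (lies)
  Then the count is NOT 0.
  If Frank = Knave, count = 0 = 0 → claim would be true, contradicts lie.
  If Frank = Knight, count = 1 ≠ 0 → lie confirmed ✓

Frank is a Knight.

Knight


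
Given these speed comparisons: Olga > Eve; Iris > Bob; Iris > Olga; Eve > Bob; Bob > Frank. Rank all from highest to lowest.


Constraints: Olga > Eve; Iris > Bob; Iris > Olga; Eve > Bob; Bob > Frank
Method: at each step, the next-highest is the one remaining person who never appears on the smaller side of a constraint between remaining people.
  Step 1: remaining {Iris, Bob, Olga, Frank, Eve}; on the smaller side: {Bob, Olga, Frank, Eve} → Iris is next (Iris > Bob; Iris > Olga).
  Step 2: remaining {Bob, Olga, Frank, Eve}; on the smaller side: {Bob, Frank, Eve} → Olga is next (Olga > Eve).
  Step 3: remaining {Bob, Frank, Eve}; on the smaller side: {Bob, Frank} → Eve is next (Eve > Bob).
  Step 4: remaining {Bob, Frank}; on the smaller side: {Frank} → Bob is next (Bob > Frank).
  Step 5: only Frank remains → lowest.
Final ranking (highest to lowest):

Iris > Olga > Eve > Bob > Frank


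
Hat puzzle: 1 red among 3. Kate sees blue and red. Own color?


Total red = 1, seen red = 1
Own red = 1 - 1 = 0
Kate's hat is blue.

blue


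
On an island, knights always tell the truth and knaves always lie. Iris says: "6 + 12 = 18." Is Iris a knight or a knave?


Statement: "6 + 12 = 18."
Actual: 6 + 12 = 18
Claimed: 18
Statement is TRUE → Iris tells the truth → Knight

Knight


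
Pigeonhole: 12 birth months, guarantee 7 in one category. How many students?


Pigeonhole: to guarantee k in one of n categories, need (k-1)×n + 1.
k = 7, n = 12
Minimum = (7-1) × 12 + 1 = 6 × 12 + 1

73


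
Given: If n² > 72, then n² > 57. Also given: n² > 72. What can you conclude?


Modus ponens: P → Q, P ⊢ Q
P: n² > 72
Q: n² > 57
We have P → Q and P is true.
By modus ponens, Q must be true.

n² > 57


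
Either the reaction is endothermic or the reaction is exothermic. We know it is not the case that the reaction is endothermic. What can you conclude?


Disjunctive syllogism: P ∨ Q, ¬P ⊢ Q
Disjunction: the reaction is endothermic ∨ the reaction is exothermic
We know it is not the case that the reaction is endothermic.
By disjunctive syllogism, the other disjunct must be true.

The reaction is exothermic


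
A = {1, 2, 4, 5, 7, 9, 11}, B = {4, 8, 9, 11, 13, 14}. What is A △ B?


A = {1, 2, 4, 5, 7, 9, 11}
B = {4, 8, 9, 11, 13, 14}
Operation: symmetric difference
In A only: [1, 2, 5, 7], in B only: [8, 13, 14]

{1, 2, 5, 7, 8, 13, 14}


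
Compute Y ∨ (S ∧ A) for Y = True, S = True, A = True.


Y = True, S = True, A = True
Step 1: S ∧ A = True AND True = True
Step 2: Y ∨ True = True OR True = True
AND evaluated first (higher precedence); then OR applied.

True


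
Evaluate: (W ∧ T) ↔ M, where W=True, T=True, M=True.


W = True, T = True, M = True
Expression: (W ∧ T) ↔ M
Step 1: W ∧ T = True AND True = True
Step 2: (True) ↔ M = (True iff True) = True

True


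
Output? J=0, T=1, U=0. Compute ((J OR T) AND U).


J OR T = 0|1 = 1
1 AND 0 = 0

0


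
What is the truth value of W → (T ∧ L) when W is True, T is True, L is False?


W = True, T = True, L = False
Step 1: T ∧ L = True AND False = False
Step 2: W → (False): false only when W=True and consequent=False.
Result: False

False


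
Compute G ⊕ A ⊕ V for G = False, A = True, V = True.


G = False, A = True, V = True
Step 1: G ⊕ A = False XOR True = True
Step 2: True ⊕ V = True XOR True = False
XOR is true when an odd number of operands are true.

False


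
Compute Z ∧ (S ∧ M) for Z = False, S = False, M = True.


Z = False, S = False, M = True
Step 1: S ∧ M = False AND True = False
Step 2: Z ∧ False = False AND False = False
AND is true only when ALL operands are true.

False


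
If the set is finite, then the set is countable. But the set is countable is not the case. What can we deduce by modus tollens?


Modus tollens: P → Q, ¬Q ⊢ ¬P
P: the set is finite
Q: the set is countable
We have P → Q and Q is false.
By modus tollens, P must be false.

It is not the case that the set is finite


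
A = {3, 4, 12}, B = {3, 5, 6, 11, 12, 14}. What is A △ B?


A = {3, 4, 12}
B = {3, 5, 6, 11, 12, 14}
Operation: symmetric difference
In A only: [4], in B only: [5, 6, 11, 14]

{4, 5, 6, 11, 14}


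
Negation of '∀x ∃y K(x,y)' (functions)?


Original: ∀x ∃y K(x,y)
Rule: ¬∀→∃, ¬∃→∀, negate predicate.
Negation: ∃x ∀y ¬K(x,y)

∃x ∀y ¬K(x,y)


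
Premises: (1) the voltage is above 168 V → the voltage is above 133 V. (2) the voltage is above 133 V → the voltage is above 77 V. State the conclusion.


Hypothetical syllogism: P → Q, Q → R ⊢ P → R
Premise 1: the voltage is above 168 V → the voltage is above 133 V
Premise 2: the voltage is above 133 V → the voltage is above 77 V
Chain the implications: the middle term (the voltage is above 133 V) links the two.
Conclusion: If the voltage is above 168 V, then the voltage is above 77 V.

If the voltage is above 168 V, then the voltage is above 77 V.


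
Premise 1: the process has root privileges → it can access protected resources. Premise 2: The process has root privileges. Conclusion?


Modus ponens: P → Q, P ⊢ Q
P: the process has root privileges
Q: it can access protected resources
We have P → Q and P is true.
By modus ponens, Q must be true.

It can access protected resources


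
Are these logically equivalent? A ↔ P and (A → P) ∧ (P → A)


Expression 1: A ↔ P
Expression 2: (A → P) ∧ (P → A)
Truth table (A P | Expr1 Expr2):
  T T |   T     T
  T F |   F     F
  F T |   F     F
  F F |   T     T
All 4 rows agree, so the expressions are logically equivalent.

Yes


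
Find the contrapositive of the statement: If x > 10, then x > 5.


Original: If x > 10, then x > 5
Contrapositive: If ¬Q, then ¬P
Negate Q: not (x > 5)
Negate P: not (x > 10)

If not (x > 5), then not (x > 10).


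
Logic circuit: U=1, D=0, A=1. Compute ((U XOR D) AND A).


U XOR D = 1^0 = 1
1 AND 1 = 1

1


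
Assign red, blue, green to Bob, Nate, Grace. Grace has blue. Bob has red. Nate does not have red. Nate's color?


From clues:
  Grace → blue
  Bob → red
By elimination, Nate gets the remaining.

green


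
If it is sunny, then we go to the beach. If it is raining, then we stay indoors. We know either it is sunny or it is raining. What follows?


Constructive dilemma: (P → Q) ∧ (R → S), P ∨ R ⊢ Q ∨ S
Premise 1: it is sunny → we go to the beach
Premise 2: it is raining → we stay indoors
Premise 3: it is sunny ∨ it is raining
Case 1: Assuming it is sunny, then by Premise 1, we go to the beach.
Case 2: Assuming it is raining, then by Premise 2, we stay indoors.
Since one of it is sunny or it is raining must hold, we get we go to the beach or we stay indoors.

We go to the beach or we stay indoors.


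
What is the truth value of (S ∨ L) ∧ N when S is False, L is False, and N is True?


S = False, L = False, N = True
Step 1: S ∨ L = False OR False = False
Step 2: False ∧ N = False AND True = False
OR is true when at least one operand is true; AND requires both.

False


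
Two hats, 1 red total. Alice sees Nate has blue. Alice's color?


Total red = 1, Nate = blue
Red accounted for: 0
Remaining for Alice: 1
Alice's hat is red.

red


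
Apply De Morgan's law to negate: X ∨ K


De Morgan's law: ¬(P ∨ Q) ≡ ¬P ∧ ¬Q
¬(X ∨ K) = ¬X ∧ ¬K

¬X ∧ ¬K


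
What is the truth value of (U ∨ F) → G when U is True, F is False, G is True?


U = True, F = False, G = True
Step 1: U ∨ F = True OR False = True
Step 2: (True) → G: false only when antecedent=True and G=False.
Result: True

True


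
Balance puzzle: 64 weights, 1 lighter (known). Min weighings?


Each weighing has 3 outcomes (left heavy / balance / right heavy), so k weighings distinguish at most 3^k cases; splitting into three near-equal groups achieves this.
Need 3^k ≥ 64: 3^3 = 27 < 64 ≤ 3^4 = 81
k = ⌈log₃(64)⌉ = 4

4


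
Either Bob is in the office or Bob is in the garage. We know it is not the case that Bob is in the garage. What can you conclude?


Disjunctive syllogism: P ∨ Q, ¬P ⊢ Q
Disjunction: Bob is in the office ∨ Bob is in the garage
We know it is not the case that Bob is in the garage.
By disjunctive syllogism, the other disjunct must be true.

Bob is in the office


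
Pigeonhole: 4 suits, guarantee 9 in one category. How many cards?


Pigeonhole: to guarantee k in one of n categories, need (k-1)×n + 1.
k = 9, n = 4
Minimum = (9-1) × 4 + 1 = 8 × 4 + 1

33


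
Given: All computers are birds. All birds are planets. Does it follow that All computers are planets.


Premise 1: All computers are birds.
Premise 2: All birds are planets.
Conclusion: All computers are planets.
Barbara syllogism (AAA-1): All A are B, All B are C → All A are C.
Middle term (birds) distributed in premise 2.

Valid


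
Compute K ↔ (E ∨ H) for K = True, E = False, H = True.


K = True, E = False, H = True
Step 1: E ∨ H = False OR True = True
Step 2: K ↔ (True): true when both sides have same truth value.
Result: True ↔ True = True

True


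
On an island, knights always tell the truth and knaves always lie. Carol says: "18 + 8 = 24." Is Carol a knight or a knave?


Statement: "18 + 8 = 24."
Actual: 18 + 8 = 26
Claimed: 24
Statement is FALSE → Carol lies → Knave

Knave


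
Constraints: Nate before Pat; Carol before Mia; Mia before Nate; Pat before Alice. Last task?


Constraints: Nate before Pat; Carol before Mia; Mia before Nate; Pat before Alice
The last task can have nothing scheduled after it, so it must never appear on the left of a 'before'.
Tasks appearing before some other task: Nate, Carol, Mia, Pat.
The only task not in that list is Alice → it is last.

Alice


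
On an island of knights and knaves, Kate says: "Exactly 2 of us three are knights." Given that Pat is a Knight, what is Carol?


Kate claims exactly 2 knights among Kate, Pat, Carol.
Given: Pat is a Knight.

Case 1: Kate is a Knight (tells truth)
  Then exactly 2 of the three are knights.
  Counting Kate, Pat: 2 knight(s) so far. Need 0 more → Carol = Knave.
Case 2: Kate is a Knave (lies)
  Then the count is NOT 2.
  If Carol = Knight, count = 2 = 2 → claim would be true, contradicts lie.
  If Carol = Knave, count = 1 ≠ 2 → lie confirmed ✓

Carol is a Knave.

Knave


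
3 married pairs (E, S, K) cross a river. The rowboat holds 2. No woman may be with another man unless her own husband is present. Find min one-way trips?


Label couples E, S, K (H = husband, W = wife).
Counting alone: 6 people, the rowboat carries 2 and someone must bring it back, so each round trip nets at most +1 on the far side until the last crossing → at least 9 trips. The jealousy constraint makes 9 impossible; the shortest valid schedule has 11:
1. WE+WS →  (far: WE,WS; near: HE,HS,HK,WK)
2. WE ←       (far: WS; near: HE,HS,HK,WE,WK)
3. WE+WK →  (far: WE,WS,WK; near: HE,HS,HK)
4. WE ←       (far: WS,WK; near: HE,HS,HK,WE)
5. HS+HK →  (far: HS,WS,HK,WK; near: HE,WE)
6. HS+WS ←  (far: HK,WK; near: HE,WE,HS,WS)
7. HE+HS →  (far: HE,HS,HK,WK; near: WE,WS)
8. WK ←       (far: HE,HS,HK; near: WE,WS,WK)
9. WE+WS →  (far: HE,WE,HS,WS,HK; near: WK)
10. HK ←      (far: HE,WE,HS,WS; near: HK,WK)
11. HK+WK → (far: all six; near: empty)
In every state each wife is either with her husband or with no other man.
Minimum trips = 11

11


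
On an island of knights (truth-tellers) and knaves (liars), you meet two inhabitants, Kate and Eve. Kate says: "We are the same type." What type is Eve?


Kate says: "We are the same type."
Case 1: Kate is a Knight (truth-teller)
  Statement is true → they ARE the same → Eve is also a Knight
Case 2: Kate is a Knave (liar)
  Statement is false → they are NOT the same → Eve is a Knight
In both cases, Eve is a Knight.

Knight


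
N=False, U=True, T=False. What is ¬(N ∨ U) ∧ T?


N = False, U = True, T = False
Expression: ¬(N ∨ U) ∧ T
Step 1: N ∨ U = False OR True = True
Step 2: ¬(N ∨ U) = NOT True = False
Step 3: (False) ∧ T = False AND False = False

False


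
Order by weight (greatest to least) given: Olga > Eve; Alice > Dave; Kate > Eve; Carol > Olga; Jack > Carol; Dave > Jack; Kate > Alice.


Constraints: Olga > Eve; Alice > Dave; Kate > Eve; Carol > Olga; Jack > Carol; Dave > Jack; Kate > Alice
Method: at each step, the next-highest is the one remaining person who never appears on the smaller side of a constraint between remaining people.
  Step 1: remaining {Kate, Alice, Carol, Jack, Olga, Dave, Eve}; on the smaller side: {Alice, Carol, Jack, Olga, Dave, Eve} → Kate is next (Kate > Eve; Kate > Alice).
  Step 2: remaining {Alice, Carol, Jack, Olga, Dave, Eve}; on the smaller side: {Carol, Jack, Olga, Dave, Eve} → Alice is next (Alice > Dave).
  Step 3: remaining {Carol, Jack, Olga, Dave, Eve}; on the smaller side: {Carol, Jack, Olga, Eve} → Dave is next (Dave > Jack).
  Step 4: remaining {Carol, Jack, Olga, Eve}; on the smaller side: {Carol, Olga, Eve} → Jack is next (Jack > Carol).
  Step 5: remaining {Carol, Olga, Eve}; on the smaller side: {Olga, Eve} → Carol is next (Carol > Olga).
  Step 6: remaining {Olga, Eve}; on the smaller side: {Eve} → Olga is next (Olga > Eve).
  Step 7: only Eve remains → lowest.
Final ranking (highest to lowest):

Kate > Alice > Dave > Jack > Carol > Olga > Eve


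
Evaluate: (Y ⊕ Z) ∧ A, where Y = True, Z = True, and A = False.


Y = True, Z = True, A = False
Step 1: Y ⊕ Z = True XOR True = False
Step 2: False ∧ A = False AND False = False
XOR true when exactly one of Y,Z is true; then AND with A.

False


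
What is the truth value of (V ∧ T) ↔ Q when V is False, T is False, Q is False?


V = False, T = False, Q = False
Step 1: V ∧ T = False AND False = False
Step 2: (False) ↔ Q: true when both sides have same truth value.
Result: False ↔ False = True

True


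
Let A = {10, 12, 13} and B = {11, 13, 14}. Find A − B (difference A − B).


A = {10, 12, 13}
B = {11, 13, 14}
Operation: difference A − B
In A but not B: 10, 12

{10, 12}


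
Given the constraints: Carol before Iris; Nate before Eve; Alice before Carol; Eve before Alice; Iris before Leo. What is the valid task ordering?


Constraints: Carol before Iris; Nate before Eve; Alice before Carol; Eve before Alice; Iris before Leo
Method: repeatedly schedule the remaining task that has no remaining task required before it.
  Step 1: remaining {Leo, Nate, Iris, Alice, Carol, Eve}; every task except Nate still has a predecessor pending → schedule Nate.
  Step 2: remaining {Leo, Iris, Alice, Carol, Eve}; every task except Eve still has a predecessor pending → schedule Eve.
  Step 3: remaining {Leo, Iris, Alice, Carol}; every task except Alice still has a predecessor pending → schedule Alice.
  Step 4: remaining {Leo, Iris, Carol}; every task except Carol still has a predecessor pending → schedule Carol.
  Step 5: remaining {Leo, Iris}; every task except Iris still has a predecessor pending → schedule Iris.
  Step 6: only Leo remains → schedule Leo.
Resulting order:

Nate → Eve → Alice → Carol → Iris → Leo


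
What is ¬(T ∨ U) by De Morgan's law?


De Morgan's law: ¬(P ∨ Q) ≡ ¬P ∧ ¬Q
¬(T ∨ U) = ¬T ∧ ¬U

¬T ∧ ¬U


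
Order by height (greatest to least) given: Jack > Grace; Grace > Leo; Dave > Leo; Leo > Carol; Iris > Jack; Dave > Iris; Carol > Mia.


Constraints: Jack > Grace; Grace > Leo; Dave > Leo; Leo > Carol; Iris > Jack; Dave > Iris; Carol > Mia
Method: at each step, the next-highest is the one remaining person who never appears on the smaller side of a constraint between remaining people.
  Step 1: remaining {Dave, Carol, Iris, Mia, Jack, Leo, Grace}; on the smaller side: {Carol, Iris, Mia, Jack, Leo, Grace} → Dave is next (Dave > Leo; Dave > Iris).
  Step 2: remaining {Carol, Iris, Mia, Jack, Leo, Grace}; on the smaller side: {Carol, Mia, Jack, Leo, Grace} → Iris is next (Iris > Jack).
  Step 3: remaining {Carol, Mia, Jack, Leo, Grace}; on the smaller side: {Carol, Mia, Leo, Grace} → Jack is next (Jack > Grace).
  Step 4: remaining {Carol, Mia, Leo, Grace}; on the smaller side: {Carol, Mia, Leo} → Grace is next (Grace > Leo).
  Step 5: remaining {Carol, Mia, Leo}; on the smaller side: {Carol, Mia} → Leo is next (Leo > Carol).
  Step 6: remaining {Carol, Mia}; on the smaller side: {Mia} → Carol is next (Carol > Mia).
  Step 7: only Mia remains → lowest.
Final ranking (highest to lowest):

Dave > Iris > Jack > Grace > Leo > Carol > Mia


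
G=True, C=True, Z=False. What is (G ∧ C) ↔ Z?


G = True, C = True, Z = False
Expression: (G ∧ C) ↔ Z
Step 1: G ∧ C = True AND True = True
Step 2: (True) ↔ Z = (True iff False) = False

False


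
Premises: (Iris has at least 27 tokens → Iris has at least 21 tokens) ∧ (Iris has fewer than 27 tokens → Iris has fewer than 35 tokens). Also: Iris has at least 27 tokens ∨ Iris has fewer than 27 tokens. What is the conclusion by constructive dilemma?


Constructive dilemma: (P → Q) ∧ (R → S), P ∨ R ⊢ Q ∨ S
Premise 1: Iris has at least 27 tokens → Iris has at least 21 tokens
Premise 2: Iris has fewer than 27 tokens → Iris has fewer than 35 tokens
Premise 3: Iris has at least 27 tokens ∨ Iris has fewer than 27 tokens
Case 1: Assuming Iris has at least 27 tokens, then by Premise 1, Iris has at least 21 tokens.
Case 2: Assuming Iris has fewer than 27 tokens, then by Premise 2, Iris has fewer than 35 tokens.
Since one of Iris has at least 27 tokens or Iris has fewer than 27 tokens must hold, we get Iris has at least 21 tokens or Iris has fewer than 35 tokens.

Iris has at least 21 tokens or Iris has fewer than 35 tokens.


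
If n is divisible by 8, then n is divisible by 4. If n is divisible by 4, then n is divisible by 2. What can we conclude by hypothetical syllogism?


Hypothetical syllogism: P → Q, Q → R ⊢ P → R
Premise 1: n is divisible by 8 → n is divisible by 4
Premise 2: n is divisible by 4 → n is divisible by 2
Chain the implications: the middle term (n is divisible by 4) links the two.
Conclusion: If n is divisible by 8, then n is divisible by 2.

If n is divisible by 8, then n is divisible by 2.


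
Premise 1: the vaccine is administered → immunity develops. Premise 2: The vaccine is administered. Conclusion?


Modus ponens: P → Q, P ⊢ Q
P: the vaccine is administered
Q: immunity develops
We have P → Q and P is true.
By modus ponens, Q must be true.

Immunity develops


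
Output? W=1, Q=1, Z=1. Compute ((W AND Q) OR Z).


W AND Q = 1&1 = 1
1 OR 1 = 1

1


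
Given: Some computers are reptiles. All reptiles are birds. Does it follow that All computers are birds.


Premise 1: Some computers are reptiles.
Premise 2: All reptiles are birds.
Conclusion: All computers are birds.
Fallacy: illicit minor. The minor term (computers) is distributed in the conclusion ('All computers ...') but undistributed in its premise ('Some computers are reptiles' doesn't cover all computers).
Only 'Some computers are birds' follows, not 'All'.

Invalid


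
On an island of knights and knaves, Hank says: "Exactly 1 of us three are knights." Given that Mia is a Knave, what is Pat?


Hank claims exactly 1 knights among Hank, Mia, Pat.
Given: Mia is a Knave.

Case 1: Hank is a Knight (tells truth)
  Then exactly 1 of the three are knights.
  Counting Hank, Mia: 1 knight(s) so far. Need 0 more → Pat = Knave.
Case 2: Hank is a Knave (lies)
  Then the count is NOT 1.
  If Pat = Knight, count = 1 = 1 → claim would be true, contradicts lie.
  If Pat = Knave, count = 0 ≠ 1 → lie confirmed ✓

Pat is a Knave.

Knave


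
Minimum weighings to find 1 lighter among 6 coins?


Each weighing has 3 outcomes (left heavy / balance / right heavy), so k weighings distinguish at most 3^k cases; splitting into three near-equal groups achieves this.
Need 3^k ≥ 6: 3^1 = 3 < 6 ≤ 3^2 = 9
k = ⌈log₃(6)⌉ = 2

2


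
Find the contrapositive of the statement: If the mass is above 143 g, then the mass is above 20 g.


Original: If the mass is above 143 g, then the mass is above 20 g
Contrapositive: If ¬Q, then ¬P
Negate Q: not (the mass is above 20 g)
Negate P: not (the mass is above 143 g)

If not (the mass is above 20 g), then not (the mass is above 143 g).


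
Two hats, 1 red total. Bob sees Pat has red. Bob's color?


Total red = 1, Pat = red
Red accounted for: 1
Remaining for Bob: 0
Bob's hat is blue.

blue


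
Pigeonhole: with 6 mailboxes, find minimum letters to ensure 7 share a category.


Pigeonhole: to guarantee k in one of n categories, need (k-1)×n + 1.
k = 7, n = 6
Minimum = (7-1) × 6 + 1 = 6 × 6 + 1

37


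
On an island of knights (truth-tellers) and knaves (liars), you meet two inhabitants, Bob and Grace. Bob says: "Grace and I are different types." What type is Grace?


Bob says: "Grace and I are different types."
Case 1: Bob is a Knight (truth-teller)
  Statement is true → they ARE different → Grace is a Knave
Case 2: Bob is a Knave (liar)
  Statement is false → they are NOT different → Grace is a Knave
In both cases, Grace is a Knave.

Knave


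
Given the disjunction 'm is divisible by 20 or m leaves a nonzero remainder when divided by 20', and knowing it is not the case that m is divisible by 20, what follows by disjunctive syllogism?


Disjunctive syllogism: P ∨ Q, ¬P ⊢ Q
Disjunction: m is divisible by 20 ∨ m leaves a nonzero remainder when divided by 20
We know it is not the case that m is divisible by 20.
By disjunctive syllogism, the other disjunct must be true.

m leaves a nonzero remainder when divided by 20


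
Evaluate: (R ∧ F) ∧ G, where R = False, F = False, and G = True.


R = False, F = False, G = True
Step 1: R ∧ F = False AND False = False
Step 2: False ∧ G = False AND True = False
AND is true only when ALL operands are true.

False


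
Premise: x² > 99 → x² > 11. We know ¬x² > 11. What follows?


Modus tollens: P → Q, ¬Q ⊢ ¬P
P: x² > 99
Q: x² > 11
We have P → Q and Q is false.
By modus tollens, P must be false.

It is not the case that x² > 99


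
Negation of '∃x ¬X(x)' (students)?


Original: ∃x ¬X(x)
Rule: ¬∀→∃, ¬∃→∀, negate predicate.
Negation: ∀x X(x)

∀x X(x)


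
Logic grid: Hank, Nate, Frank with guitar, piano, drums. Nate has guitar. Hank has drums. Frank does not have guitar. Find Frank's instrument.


From clues:
  Nate → guitar
  Hank → drums
By elimination, Frank gets the remaining.

piano


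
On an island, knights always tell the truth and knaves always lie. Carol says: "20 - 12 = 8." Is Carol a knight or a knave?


Statement: "20 - 12 = 8."
Actual: 20 - 12 = 8
Claimed: 8
Statement is TRUE → Carol tells the truth → Knight

Knight


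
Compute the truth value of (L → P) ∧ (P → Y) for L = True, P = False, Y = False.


L = True, P = False, Y = False
Step 1: L → P is false only when L=True and P=False. Result: False
Step 2: P → Y is false only when P=True and Y=False. Result: True
Step 3: False ∧ True = False

False


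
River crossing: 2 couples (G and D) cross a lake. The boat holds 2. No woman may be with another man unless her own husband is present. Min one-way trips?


Label couples G and D.
1. WG+WD → (far: WG,WD; near: HG,HD)
2. WG ←   (far: WD; near: HG,HD,WG)
3. HG+HD → (far: HG,HD,WD; near: WG)
4. HG ←   (far: HD,WD; near: HG,WG)  — HG returns, since WG is alone on near bank
5. HG+WG → (far: all four; near: empty)
Every state respects the constraint.
Minimum trips = 5

5


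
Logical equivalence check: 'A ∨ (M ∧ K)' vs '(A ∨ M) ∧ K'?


Expression 1: A ∨ (M ∧ K)
Expression 2: (A ∨ M) ∧ K
Truth table (A M K | Expr1 Expr2):
  T T T |   T     T
  T T F |   T     F   ← differ
  T F T |   T     T
  T F F |   T     F   ← differ
  F T T |   T     T
  F T F |   F     F
  F F T |   F     F
  F F F |   F     F
Counterexample: A=T, M=T, K=F gives Expr1 = T but Expr2 = F, so the expressions are NOT logically equivalent.

No
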